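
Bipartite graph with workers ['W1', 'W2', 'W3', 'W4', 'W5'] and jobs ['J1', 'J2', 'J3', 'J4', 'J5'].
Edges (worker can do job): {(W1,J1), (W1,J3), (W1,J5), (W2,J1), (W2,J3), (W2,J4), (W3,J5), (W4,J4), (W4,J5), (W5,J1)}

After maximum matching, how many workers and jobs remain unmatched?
Unmatched: 1 workers, 1 jobs

Maximum matching size: 4
Workers: 5 total, 4 matched, 1 unmatched
Jobs: 5 total, 4 matched, 1 unmatched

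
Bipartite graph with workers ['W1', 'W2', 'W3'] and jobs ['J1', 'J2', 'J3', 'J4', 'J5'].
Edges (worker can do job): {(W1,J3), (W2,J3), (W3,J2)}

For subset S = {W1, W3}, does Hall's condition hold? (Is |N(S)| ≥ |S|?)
Yes: |N(S)| = 2, |S| = 2

Subset S = {W1, W3}
Neighbors N(S) = {J2, J3}

|N(S)| = 2, |S| = 2
Hall's condition: |N(S)| ≥ |S| is satisfied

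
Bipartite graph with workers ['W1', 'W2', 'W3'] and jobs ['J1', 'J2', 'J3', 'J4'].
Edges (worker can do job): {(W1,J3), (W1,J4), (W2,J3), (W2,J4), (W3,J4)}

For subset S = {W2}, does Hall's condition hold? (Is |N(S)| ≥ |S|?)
Yes: |N(S)| = 2, |S| = 1

Subset S = {W2}
Neighbors N(S) = {J3, J4}

|N(S)| = 2, |S| = 1
Hall's condition: |N(S)| ≥ |S| is satisfied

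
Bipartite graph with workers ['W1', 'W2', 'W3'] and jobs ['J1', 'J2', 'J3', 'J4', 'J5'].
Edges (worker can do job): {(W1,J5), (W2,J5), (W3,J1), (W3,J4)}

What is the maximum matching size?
Maximum matching size = 2

Maximum matching: {(W1,J5), (W3,J4)}
Size: 2

This assigns 2 workers to 2 distinct jobs.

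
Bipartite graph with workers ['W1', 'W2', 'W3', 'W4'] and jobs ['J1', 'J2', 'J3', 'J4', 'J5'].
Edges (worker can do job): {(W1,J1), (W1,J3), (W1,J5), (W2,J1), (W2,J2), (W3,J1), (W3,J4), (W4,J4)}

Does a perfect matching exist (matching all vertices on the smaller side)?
Yes, perfect matching exists (size 4)

Perfect matching: {(W1,J5), (W2,J2), (W3,J1), (W4,J4)}
All 4 vertices on the smaller side are matched.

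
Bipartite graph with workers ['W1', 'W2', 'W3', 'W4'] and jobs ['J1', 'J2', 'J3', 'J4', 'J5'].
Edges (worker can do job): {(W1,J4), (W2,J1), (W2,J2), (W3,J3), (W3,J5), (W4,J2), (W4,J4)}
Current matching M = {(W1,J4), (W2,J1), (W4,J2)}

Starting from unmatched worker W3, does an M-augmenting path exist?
Yes: W3 → J5

An M-augmenting path alternates non-matching / matching edges, starting and ending at unmatched vertices.
Path: W3 → J5
(J5 is unmatched in M, so the path is augmenting.)
Flipping edges along this path would increase |M| from 3 to 4.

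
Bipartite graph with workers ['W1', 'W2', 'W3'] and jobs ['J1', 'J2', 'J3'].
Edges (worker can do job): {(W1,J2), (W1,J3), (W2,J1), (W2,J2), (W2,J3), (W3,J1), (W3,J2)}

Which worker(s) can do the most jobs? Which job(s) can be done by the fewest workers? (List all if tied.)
Most versatile: W2 (3 jobs); Least covered: J1, J3 (2 workers)

Worker degrees (jobs they can do): W1:2, W2:3, W3:2
Job degrees (workers who can do it): J1:2, J2:3, J3:2

Maximum worker degree is 3, achieved by: W2
Minimum job degree is 2, achieved by: J1, J3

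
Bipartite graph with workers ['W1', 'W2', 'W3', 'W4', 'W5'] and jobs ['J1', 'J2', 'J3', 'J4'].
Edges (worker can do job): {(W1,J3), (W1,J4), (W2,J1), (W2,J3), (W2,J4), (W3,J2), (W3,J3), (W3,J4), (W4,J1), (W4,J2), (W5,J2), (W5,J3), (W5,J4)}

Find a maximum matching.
Matching: {(W1,J4), (W3,J2), (W4,J1), (W5,J3)}

Maximum matching (size 4):
  W1 → J4
  W3 → J2
  W4 → J1
  W5 → J3

Each worker is assigned to at most one job, and each job to at most one worker.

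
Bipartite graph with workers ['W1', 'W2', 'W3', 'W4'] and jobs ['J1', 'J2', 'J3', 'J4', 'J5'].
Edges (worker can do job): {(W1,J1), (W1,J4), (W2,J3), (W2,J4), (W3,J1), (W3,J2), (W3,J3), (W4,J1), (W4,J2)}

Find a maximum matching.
Matching: {(W1,J4), (W2,J3), (W3,J2), (W4,J1)}

Maximum matching (size 4):
  W1 → J4
  W2 → J3
  W3 → J2
  W4 → J1

Each worker is assigned to at most one job, and each job to at most one worker.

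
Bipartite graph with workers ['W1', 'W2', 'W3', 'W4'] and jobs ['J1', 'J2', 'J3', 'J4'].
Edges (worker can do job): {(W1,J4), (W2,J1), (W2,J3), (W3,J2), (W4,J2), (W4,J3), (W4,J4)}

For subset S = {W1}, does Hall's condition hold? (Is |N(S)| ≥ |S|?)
Yes: |N(S)| = 1, |S| = 1

Subset S = {W1}
Neighbors N(S) = {J4}

|N(S)| = 1, |S| = 1
Hall's condition: |N(S)| ≥ |S| is satisfied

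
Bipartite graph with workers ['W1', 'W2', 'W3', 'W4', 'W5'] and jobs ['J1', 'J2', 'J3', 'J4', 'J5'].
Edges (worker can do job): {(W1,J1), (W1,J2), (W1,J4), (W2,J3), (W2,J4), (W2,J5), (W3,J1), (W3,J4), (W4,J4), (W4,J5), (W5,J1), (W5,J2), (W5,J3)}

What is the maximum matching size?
Maximum matching size = 5

Maximum matching: {(W1,J4), (W2,J3), (W3,J1), (W4,J5), (W5,J2)}
Size: 5

This assigns 5 workers to 5 distinct jobs.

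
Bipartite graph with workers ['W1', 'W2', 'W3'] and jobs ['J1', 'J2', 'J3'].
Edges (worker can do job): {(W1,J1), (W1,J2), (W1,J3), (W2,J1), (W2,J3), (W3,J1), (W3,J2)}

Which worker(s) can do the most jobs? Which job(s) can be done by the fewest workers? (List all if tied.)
Most versatile: W1 (3 jobs); Least covered: J2, J3 (2 workers)

Worker degrees (jobs they can do): W1:3, W2:2, W3:2
Job degrees (workers who can do it): J1:3, J2:2, J3:2

Maximum worker degree is 3, achieved by: W1
Minimum job degree is 2, achieved by: J2, J3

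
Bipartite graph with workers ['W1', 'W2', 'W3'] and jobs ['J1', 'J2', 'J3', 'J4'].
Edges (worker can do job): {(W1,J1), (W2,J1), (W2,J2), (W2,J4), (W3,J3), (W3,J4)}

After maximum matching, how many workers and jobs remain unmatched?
Unmatched: 0 workers, 1 jobs

Maximum matching size: 3
Workers: 3 total, 3 matched, 0 unmatched
Jobs: 4 total, 3 matched, 1 unmatched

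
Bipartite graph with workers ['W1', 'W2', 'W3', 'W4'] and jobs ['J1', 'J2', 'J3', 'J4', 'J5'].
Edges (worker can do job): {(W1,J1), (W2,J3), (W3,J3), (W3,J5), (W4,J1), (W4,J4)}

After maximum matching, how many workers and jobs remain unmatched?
Unmatched: 0 workers, 1 jobs

Maximum matching size: 4
Workers: 4 total, 4 matched, 0 unmatched
Jobs: 5 total, 4 matched, 1 unmatched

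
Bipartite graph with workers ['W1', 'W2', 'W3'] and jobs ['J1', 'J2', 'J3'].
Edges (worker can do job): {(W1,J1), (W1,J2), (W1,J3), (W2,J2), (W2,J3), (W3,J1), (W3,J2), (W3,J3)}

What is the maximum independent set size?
Maximum independent set = 3

By König's theorem:
- Min vertex cover = Max matching = 3
- Max independent set = Total vertices - Min vertex cover
- Max independent set = 6 - 3 = 3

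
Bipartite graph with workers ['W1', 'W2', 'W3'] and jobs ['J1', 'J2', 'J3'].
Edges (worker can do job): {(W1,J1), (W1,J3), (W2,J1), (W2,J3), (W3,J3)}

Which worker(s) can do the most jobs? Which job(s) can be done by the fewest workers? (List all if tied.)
Most versatile: W1, W2 (2 jobs); Least covered: J2 (0 workers)

Worker degrees (jobs they can do): W1:2, W2:2, W3:1
Job degrees (workers who can do it): J1:2, J2:0, J3:3

Maximum worker degree is 2, achieved by: W1, W2
Minimum job degree is 0, achieved by: J2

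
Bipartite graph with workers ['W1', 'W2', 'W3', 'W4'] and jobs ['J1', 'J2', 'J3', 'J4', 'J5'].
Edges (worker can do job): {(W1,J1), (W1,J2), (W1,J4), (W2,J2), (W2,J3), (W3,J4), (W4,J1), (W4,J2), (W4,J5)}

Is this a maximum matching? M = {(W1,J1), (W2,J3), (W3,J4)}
No, size 3 is not maximum

Proposed matching has size 3.
Maximum matching size for this graph: 4.

This is NOT maximum - can be improved to size 4.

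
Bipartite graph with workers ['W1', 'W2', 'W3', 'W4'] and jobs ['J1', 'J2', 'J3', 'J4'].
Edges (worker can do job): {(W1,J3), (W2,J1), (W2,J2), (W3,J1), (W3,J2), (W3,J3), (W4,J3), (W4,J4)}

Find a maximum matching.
Matching: {(W1,J3), (W2,J2), (W3,J1), (W4,J4)}

Maximum matching (size 4):
  W1 → J3
  W2 → J2
  W3 → J1
  W4 → J4

Each worker is assigned to at most one job, and each job to at most one worker.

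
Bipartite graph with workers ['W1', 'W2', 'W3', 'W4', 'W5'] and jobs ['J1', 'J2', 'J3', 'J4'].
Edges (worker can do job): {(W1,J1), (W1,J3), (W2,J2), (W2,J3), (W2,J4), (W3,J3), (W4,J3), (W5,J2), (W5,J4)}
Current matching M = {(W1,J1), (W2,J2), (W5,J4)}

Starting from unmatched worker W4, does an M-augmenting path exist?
Yes: W4 → J3

An M-augmenting path alternates non-matching / matching edges, starting and ending at unmatched vertices.
Path: W4 → J3
(J3 is unmatched in M, so the path is augmenting.)
Flipping edges along this path would increase |M| from 3 to 4.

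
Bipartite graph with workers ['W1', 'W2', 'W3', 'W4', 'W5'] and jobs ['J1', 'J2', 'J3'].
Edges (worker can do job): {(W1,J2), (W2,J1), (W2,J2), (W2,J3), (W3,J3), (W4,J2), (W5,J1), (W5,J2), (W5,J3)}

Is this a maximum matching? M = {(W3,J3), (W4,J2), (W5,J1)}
Yes, size 3 is maximum

Proposed matching has size 3.
Maximum matching size for this graph: 3.

This is a maximum matching.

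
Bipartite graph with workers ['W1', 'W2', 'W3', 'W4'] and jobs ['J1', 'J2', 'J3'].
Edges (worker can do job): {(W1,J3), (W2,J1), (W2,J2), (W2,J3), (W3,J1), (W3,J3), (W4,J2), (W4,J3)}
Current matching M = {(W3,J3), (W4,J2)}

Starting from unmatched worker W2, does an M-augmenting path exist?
Yes: W2 → J1

An M-augmenting path alternates non-matching / matching edges, starting and ending at unmatched vertices.
Path: W2 → J1
(J1 is unmatched in M, so the path is augmenting.)
Flipping edges along this path would increase |M| from 2 to 3.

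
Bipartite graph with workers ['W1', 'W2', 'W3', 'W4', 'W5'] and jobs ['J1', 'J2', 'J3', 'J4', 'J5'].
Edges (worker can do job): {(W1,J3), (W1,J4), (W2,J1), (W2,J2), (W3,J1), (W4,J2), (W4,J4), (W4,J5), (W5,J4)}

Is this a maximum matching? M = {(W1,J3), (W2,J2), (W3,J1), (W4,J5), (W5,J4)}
Yes, size 5 is maximum

Proposed matching has size 5.
Maximum matching size for this graph: 5.

This is a maximum matching.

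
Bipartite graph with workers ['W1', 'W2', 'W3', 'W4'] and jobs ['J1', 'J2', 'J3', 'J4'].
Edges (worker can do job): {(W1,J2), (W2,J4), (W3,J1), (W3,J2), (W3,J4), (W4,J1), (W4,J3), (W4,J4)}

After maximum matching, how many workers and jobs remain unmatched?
Unmatched: 0 workers, 0 jobs

Maximum matching size: 4
Workers: 4 total, 4 matched, 0 unmatched
Jobs: 4 total, 4 matched, 0 unmatched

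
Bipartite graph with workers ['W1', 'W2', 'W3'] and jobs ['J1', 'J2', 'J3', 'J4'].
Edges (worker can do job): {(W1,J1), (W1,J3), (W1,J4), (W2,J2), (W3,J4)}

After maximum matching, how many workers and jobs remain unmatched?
Unmatched: 0 workers, 1 jobs

Maximum matching size: 3
Workers: 3 total, 3 matched, 0 unmatched
Jobs: 4 total, 3 matched, 1 unmatched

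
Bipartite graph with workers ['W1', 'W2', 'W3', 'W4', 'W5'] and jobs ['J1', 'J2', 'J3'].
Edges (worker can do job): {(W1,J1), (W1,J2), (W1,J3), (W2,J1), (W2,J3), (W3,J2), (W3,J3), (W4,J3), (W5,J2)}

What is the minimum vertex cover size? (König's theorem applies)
Minimum vertex cover size = 3

By König's theorem: in bipartite graphs,
min vertex cover = max matching = 3

Maximum matching has size 3, so minimum vertex cover also has size 3.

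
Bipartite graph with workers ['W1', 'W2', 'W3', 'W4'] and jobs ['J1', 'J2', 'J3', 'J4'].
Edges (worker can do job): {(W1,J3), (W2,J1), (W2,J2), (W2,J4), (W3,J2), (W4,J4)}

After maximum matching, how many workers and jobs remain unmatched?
Unmatched: 0 workers, 0 jobs

Maximum matching size: 4
Workers: 4 total, 4 matched, 0 unmatched
Jobs: 4 total, 4 matched, 0 unmatched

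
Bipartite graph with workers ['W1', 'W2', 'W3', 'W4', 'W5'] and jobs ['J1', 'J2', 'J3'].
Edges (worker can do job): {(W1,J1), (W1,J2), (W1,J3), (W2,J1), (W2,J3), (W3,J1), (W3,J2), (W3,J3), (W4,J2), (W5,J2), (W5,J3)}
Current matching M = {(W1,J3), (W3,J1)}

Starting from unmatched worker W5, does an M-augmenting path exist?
Yes: W5 → J2

An M-augmenting path alternates non-matching / matching edges, starting and ending at unmatched vertices.
Path: W5 → J2
(J2 is unmatched in M, so the path is augmenting.)
Flipping edges along this path would increase |M| from 2 to 3.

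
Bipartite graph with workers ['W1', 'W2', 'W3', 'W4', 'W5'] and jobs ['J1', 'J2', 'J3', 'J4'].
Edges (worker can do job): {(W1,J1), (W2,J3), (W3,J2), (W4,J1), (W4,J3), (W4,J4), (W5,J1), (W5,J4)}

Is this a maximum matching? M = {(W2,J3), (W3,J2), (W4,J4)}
No, size 3 is not maximum

Proposed matching has size 3.
Maximum matching size for this graph: 4.

This is NOT maximum - can be improved to size 4.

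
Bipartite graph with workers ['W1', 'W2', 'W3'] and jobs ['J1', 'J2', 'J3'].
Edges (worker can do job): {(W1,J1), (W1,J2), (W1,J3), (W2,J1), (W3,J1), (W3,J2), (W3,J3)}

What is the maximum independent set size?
Maximum independent set = 3

By König's theorem:
- Min vertex cover = Max matching = 3
- Max independent set = Total vertices - Min vertex cover
- Max independent set = 6 - 3 = 3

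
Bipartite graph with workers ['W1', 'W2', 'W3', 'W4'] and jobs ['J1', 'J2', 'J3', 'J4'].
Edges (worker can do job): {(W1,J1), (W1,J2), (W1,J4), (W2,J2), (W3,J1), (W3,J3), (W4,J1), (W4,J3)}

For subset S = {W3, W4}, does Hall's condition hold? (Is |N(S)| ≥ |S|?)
Yes: |N(S)| = 2, |S| = 2

Subset S = {W3, W4}
Neighbors N(S) = {J1, J3}

|N(S)| = 2, |S| = 2
Hall's condition: |N(S)| ≥ |S| is satisfied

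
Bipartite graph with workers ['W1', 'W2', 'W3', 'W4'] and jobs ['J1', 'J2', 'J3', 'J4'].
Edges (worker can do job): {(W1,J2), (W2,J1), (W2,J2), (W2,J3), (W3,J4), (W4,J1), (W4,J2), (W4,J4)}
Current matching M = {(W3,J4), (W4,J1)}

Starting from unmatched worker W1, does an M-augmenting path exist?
Yes: W1 → J2

An M-augmenting path alternates non-matching / matching edges, starting and ending at unmatched vertices.
Path: W1 → J2
(J2 is unmatched in M, so the path is augmenting.)
Flipping edges along this path would increase |M| from 2 to 3.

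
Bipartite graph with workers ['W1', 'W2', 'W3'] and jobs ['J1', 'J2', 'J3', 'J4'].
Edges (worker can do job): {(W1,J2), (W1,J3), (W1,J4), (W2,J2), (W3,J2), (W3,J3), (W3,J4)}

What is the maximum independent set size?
Maximum independent set = 4

By König's theorem:
- Min vertex cover = Max matching = 3
- Max independent set = Total vertices - Min vertex cover
- Max independent set = 7 - 3 = 4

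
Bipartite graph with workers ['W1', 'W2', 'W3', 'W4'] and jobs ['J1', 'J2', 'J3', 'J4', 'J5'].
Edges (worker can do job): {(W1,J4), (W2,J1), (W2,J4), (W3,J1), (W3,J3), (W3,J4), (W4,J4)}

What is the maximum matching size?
Maximum matching size = 3

Maximum matching: {(W2,J1), (W3,J3), (W4,J4)}
Size: 3

This assigns 3 workers to 3 distinct jobs.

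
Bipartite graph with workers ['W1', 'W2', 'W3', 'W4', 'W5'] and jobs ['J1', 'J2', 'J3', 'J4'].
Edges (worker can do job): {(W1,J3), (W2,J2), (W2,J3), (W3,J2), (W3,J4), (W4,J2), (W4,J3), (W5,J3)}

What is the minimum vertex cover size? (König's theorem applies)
Minimum vertex cover size = 3

By König's theorem: in bipartite graphs,
min vertex cover = max matching = 3

Maximum matching has size 3, so minimum vertex cover also has size 3.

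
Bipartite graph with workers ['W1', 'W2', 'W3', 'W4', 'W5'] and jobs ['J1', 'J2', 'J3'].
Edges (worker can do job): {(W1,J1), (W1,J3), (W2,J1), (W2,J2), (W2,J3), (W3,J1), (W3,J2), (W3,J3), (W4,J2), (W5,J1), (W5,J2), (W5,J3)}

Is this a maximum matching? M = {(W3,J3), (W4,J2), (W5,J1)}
Yes, size 3 is maximum

Proposed matching has size 3.
Maximum matching size for this graph: 3.

This is a maximum matching.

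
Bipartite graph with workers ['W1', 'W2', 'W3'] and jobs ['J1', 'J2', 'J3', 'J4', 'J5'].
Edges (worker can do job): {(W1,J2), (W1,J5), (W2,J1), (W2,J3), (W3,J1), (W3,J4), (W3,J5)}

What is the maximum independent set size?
Maximum independent set = 5

By König's theorem:
- Min vertex cover = Max matching = 3
- Max independent set = Total vertices - Min vertex cover
- Max independent set = 8 - 3 = 5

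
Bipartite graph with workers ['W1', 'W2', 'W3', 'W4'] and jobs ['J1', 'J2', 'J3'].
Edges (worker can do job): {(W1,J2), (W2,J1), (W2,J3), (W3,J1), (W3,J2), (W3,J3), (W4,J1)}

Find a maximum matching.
Matching: {(W1,J2), (W3,J3), (W4,J1)}

Maximum matching (size 3):
  W1 → J2
  W3 → J3
  W4 → J1

Each worker is assigned to at most one job, and each job to at most one worker.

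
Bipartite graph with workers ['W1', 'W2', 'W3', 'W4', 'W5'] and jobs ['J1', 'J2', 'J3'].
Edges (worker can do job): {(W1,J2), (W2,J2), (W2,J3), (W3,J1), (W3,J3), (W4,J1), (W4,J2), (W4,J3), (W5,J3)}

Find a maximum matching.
Matching: {(W3,J1), (W4,J2), (W5,J3)}

Maximum matching (size 3):
  W3 → J1
  W4 → J2
  W5 → J3

Each worker is assigned to at most one job, and each job to at most one worker.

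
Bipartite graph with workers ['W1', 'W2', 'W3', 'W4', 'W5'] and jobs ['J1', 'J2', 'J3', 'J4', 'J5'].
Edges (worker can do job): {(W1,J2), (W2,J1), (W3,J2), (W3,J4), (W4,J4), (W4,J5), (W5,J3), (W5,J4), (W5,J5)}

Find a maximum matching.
Matching: {(W1,J2), (W2,J1), (W3,J4), (W4,J5), (W5,J3)}

Maximum matching (size 5):
  W1 → J2
  W2 → J1
  W3 → J4
  W4 → J5
  W5 → J3

Each worker is assigned to at most one job, and each job to at most one worker.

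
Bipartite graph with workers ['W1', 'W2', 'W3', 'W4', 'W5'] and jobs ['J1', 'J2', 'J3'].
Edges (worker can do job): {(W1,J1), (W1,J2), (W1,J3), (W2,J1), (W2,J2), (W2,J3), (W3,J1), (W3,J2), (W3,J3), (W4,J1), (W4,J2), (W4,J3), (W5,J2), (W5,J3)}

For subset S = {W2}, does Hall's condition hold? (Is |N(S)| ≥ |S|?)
Yes: |N(S)| = 3, |S| = 1

Subset S = {W2}
Neighbors N(S) = {J1, J2, J3}

|N(S)| = 3, |S| = 1
Hall's condition: |N(S)| ≥ |S| is satisfied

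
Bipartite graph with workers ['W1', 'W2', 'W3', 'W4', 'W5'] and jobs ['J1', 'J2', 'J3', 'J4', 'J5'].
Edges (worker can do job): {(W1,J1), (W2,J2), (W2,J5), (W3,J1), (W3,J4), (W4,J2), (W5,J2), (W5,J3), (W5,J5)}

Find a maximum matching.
Matching: {(W1,J1), (W2,J5), (W3,J4), (W4,J2), (W5,J3)}

Maximum matching (size 5):
  W1 → J1
  W2 → J5
  W3 → J4
  W4 → J2
  W5 → J3

Each worker is assigned to at most one job, and each job to at most one worker.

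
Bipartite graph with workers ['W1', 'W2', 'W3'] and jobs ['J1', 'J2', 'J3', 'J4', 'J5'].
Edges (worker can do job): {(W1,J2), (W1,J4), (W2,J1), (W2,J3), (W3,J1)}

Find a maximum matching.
Matching: {(W1,J4), (W2,J3), (W3,J1)}

Maximum matching (size 3):
  W1 → J4
  W2 → J3
  W3 → J1

Each worker is assigned to at most one job, and each job to at most one worker.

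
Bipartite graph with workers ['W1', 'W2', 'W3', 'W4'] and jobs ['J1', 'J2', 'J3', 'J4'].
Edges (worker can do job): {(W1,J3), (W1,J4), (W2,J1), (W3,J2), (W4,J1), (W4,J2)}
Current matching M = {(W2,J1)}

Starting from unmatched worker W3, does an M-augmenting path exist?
Yes: W3 → J2

An M-augmenting path alternates non-matching / matching edges, starting and ending at unmatched vertices.
Path: W3 → J2
(J2 is unmatched in M, so the path is augmenting.)
Flipping edges along this path would increase |M| from 1 to 2.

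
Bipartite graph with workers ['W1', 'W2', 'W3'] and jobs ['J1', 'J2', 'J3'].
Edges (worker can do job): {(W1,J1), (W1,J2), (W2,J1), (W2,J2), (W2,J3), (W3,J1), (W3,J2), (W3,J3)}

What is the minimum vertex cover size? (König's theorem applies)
Minimum vertex cover size = 3

By König's theorem: in bipartite graphs,
min vertex cover = max matching = 3

Maximum matching has size 3, so minimum vertex cover also has size 3.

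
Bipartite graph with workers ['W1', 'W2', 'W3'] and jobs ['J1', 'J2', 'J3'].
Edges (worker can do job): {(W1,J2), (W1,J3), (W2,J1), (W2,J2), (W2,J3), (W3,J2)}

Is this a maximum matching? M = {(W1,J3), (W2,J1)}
No, size 2 is not maximum

Proposed matching has size 2.
Maximum matching size for this graph: 3.

This is NOT maximum - can be improved to size 3.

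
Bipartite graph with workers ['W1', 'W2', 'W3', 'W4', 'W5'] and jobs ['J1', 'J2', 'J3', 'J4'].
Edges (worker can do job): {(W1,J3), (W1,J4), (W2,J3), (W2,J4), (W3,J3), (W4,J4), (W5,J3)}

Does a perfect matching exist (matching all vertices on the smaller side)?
No, maximum matching has size 2 < 4

Maximum matching has size 2, need 4 for perfect matching.
Unmatched workers: ['W5', 'W1', 'W2']
Unmatched jobs: ['J1', 'J2']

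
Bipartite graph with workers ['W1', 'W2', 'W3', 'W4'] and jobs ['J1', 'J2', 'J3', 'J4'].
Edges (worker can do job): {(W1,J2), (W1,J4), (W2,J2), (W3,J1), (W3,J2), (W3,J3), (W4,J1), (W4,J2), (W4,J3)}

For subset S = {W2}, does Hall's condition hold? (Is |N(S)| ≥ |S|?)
Yes: |N(S)| = 1, |S| = 1

Subset S = {W2}
Neighbors N(S) = {J2}

|N(S)| = 1, |S| = 1
Hall's condition: |N(S)| ≥ |S| is satisfied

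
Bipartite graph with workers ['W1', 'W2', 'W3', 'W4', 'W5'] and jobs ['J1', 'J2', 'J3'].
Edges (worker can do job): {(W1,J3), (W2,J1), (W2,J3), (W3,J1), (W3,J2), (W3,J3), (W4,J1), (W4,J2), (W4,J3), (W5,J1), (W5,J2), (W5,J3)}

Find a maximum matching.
Matching: {(W3,J1), (W4,J2), (W5,J3)}

Maximum matching (size 3):
  W3 → J1
  W4 → J2
  W5 → J3

Each worker is assigned to at most one job, and each job to at most one worker.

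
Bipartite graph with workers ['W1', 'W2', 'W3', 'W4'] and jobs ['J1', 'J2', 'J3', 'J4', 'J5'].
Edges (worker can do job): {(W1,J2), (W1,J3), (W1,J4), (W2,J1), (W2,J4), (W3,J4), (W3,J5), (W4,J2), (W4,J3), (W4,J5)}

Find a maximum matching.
Matching: {(W1,J3), (W2,J1), (W3,J4), (W4,J2)}

Maximum matching (size 4):
  W1 → J3
  W2 → J1
  W3 → J4
  W4 → J2

Each worker is assigned to at most one job, and each job to at most one worker.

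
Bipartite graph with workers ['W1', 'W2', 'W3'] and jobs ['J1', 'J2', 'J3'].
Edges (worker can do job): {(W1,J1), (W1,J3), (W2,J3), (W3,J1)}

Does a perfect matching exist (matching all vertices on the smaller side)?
No, maximum matching has size 2 < 3

Maximum matching has size 2, need 3 for perfect matching.
Unmatched workers: ['W2']
Unmatched jobs: ['J2']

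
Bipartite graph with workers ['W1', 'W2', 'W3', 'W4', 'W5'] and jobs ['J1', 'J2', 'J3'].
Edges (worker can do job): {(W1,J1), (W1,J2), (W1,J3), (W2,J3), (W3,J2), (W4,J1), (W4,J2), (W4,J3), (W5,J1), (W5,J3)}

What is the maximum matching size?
Maximum matching size = 3

Maximum matching: {(W3,J2), (W4,J1), (W5,J3)}
Size: 3

This assigns 3 workers to 3 distinct jobs.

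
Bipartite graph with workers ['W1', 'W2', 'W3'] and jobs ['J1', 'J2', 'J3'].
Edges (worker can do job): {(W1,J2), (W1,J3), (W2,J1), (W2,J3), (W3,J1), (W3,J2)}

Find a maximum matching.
Matching: {(W1,J2), (W2,J3), (W3,J1)}

Maximum matching (size 3):
  W1 → J2
  W2 → J3
  W3 → J1

Each worker is assigned to at most one job, and each job to at most one worker.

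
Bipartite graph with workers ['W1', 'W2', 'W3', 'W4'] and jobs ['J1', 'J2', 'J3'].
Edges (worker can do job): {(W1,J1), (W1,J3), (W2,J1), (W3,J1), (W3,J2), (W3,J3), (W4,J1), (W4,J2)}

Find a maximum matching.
Matching: {(W1,J3), (W3,J2), (W4,J1)}

Maximum matching (size 3):
  W1 → J3
  W3 → J2
  W4 → J1

Each worker is assigned to at most one job, and each job to at most one worker.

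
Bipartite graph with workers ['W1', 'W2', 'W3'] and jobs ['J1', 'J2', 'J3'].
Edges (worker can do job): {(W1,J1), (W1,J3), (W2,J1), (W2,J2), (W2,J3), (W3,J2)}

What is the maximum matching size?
Maximum matching size = 3

Maximum matching: {(W1,J3), (W2,J1), (W3,J2)}
Size: 3

This assigns 3 workers to 3 distinct jobs.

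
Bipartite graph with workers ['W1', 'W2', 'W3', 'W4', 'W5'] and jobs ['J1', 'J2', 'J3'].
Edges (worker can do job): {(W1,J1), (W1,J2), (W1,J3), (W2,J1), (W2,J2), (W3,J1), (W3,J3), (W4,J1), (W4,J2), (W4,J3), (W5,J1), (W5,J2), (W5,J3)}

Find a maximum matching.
Matching: {(W3,J3), (W4,J1), (W5,J2)}

Maximum matching (size 3):
  W3 → J3
  W4 → J1
  W5 → J2

Each worker is assigned to at most one job, and each job to at most one worker.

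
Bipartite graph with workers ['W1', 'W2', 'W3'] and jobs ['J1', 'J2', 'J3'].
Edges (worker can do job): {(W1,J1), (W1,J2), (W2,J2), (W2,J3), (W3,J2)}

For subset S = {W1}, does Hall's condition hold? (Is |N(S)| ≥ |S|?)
Yes: |N(S)| = 2, |S| = 1

Subset S = {W1}
Neighbors N(S) = {J1, J2}

|N(S)| = 2, |S| = 1
Hall's condition: |N(S)| ≥ |S| is satisfied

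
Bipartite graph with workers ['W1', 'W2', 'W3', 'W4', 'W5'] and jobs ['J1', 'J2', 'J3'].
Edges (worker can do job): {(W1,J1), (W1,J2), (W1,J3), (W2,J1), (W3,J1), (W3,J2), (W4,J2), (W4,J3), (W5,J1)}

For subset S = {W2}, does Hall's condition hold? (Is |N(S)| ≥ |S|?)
Yes: |N(S)| = 1, |S| = 1

Subset S = {W2}
Neighbors N(S) = {J1}

|N(S)| = 1, |S| = 1
Hall's condition: |N(S)| ≥ |S| is satisfied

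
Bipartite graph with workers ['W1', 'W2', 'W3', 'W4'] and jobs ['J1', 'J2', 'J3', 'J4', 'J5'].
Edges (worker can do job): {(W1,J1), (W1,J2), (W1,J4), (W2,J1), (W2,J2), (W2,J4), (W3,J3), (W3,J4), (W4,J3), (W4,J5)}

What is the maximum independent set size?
Maximum independent set = 5

By König's theorem:
- Min vertex cover = Max matching = 4
- Max independent set = Total vertices - Min vertex cover
- Max independent set = 9 - 4 = 5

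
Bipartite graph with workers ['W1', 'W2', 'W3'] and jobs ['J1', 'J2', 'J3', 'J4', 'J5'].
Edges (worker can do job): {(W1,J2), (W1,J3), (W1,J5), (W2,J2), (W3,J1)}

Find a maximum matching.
Matching: {(W1,J3), (W2,J2), (W3,J1)}

Maximum matching (size 3):
  W1 → J3
  W2 → J2
  W3 → J1

Each worker is assigned to at most one job, and each job to at most one worker.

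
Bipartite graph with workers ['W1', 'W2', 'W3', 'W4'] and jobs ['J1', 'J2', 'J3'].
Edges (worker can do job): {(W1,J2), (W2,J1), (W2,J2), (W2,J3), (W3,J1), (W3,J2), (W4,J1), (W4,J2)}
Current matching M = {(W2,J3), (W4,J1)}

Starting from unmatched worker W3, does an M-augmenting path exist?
Yes: W3 → J1 → W4 → J2

An M-augmenting path alternates non-matching / matching edges, starting and ending at unmatched vertices.
Path: W3 → J1 → W4 → J2
(J2 is unmatched in M, so the path is augmenting.)
Flipping edges along this path would increase |M| from 2 to 3.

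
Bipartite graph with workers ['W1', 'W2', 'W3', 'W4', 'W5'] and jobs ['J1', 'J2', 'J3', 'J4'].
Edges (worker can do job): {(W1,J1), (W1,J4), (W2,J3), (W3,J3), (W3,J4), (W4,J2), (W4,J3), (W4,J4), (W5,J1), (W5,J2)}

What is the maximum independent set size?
Maximum independent set = 5

By König's theorem:
- Min vertex cover = Max matching = 4
- Max independent set = Total vertices - Min vertex cover
- Max independent set = 9 - 4 = 5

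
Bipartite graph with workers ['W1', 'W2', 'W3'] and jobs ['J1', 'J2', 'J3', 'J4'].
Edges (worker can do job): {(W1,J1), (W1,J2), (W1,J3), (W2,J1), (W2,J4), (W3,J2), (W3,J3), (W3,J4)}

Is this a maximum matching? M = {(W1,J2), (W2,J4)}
No, size 2 is not maximum

Proposed matching has size 2.
Maximum matching size for this graph: 3.

This is NOT maximum - can be improved to size 3.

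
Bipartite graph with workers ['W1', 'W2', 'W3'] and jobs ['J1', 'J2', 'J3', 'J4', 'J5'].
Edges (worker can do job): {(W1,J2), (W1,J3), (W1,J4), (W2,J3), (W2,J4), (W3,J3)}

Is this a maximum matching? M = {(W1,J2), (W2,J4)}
No, size 2 is not maximum

Proposed matching has size 2.
Maximum matching size for this graph: 3.

This is NOT maximum - can be improved to size 3.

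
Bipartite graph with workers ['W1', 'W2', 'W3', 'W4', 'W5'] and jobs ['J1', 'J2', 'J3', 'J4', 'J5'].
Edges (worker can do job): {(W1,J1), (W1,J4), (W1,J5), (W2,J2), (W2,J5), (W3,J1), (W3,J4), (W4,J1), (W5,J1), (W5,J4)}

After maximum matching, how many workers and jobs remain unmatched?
Unmatched: 1 workers, 1 jobs

Maximum matching size: 4
Workers: 5 total, 4 matched, 1 unmatched
Jobs: 5 total, 4 matched, 1 unmatched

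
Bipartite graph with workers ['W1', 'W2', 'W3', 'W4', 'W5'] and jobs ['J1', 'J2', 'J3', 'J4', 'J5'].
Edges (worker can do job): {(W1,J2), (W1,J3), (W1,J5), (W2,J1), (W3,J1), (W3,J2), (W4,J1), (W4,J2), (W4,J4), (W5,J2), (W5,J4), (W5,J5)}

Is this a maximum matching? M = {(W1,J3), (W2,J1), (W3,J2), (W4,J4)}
No, size 4 is not maximum

Proposed matching has size 4.
Maximum matching size for this graph: 5.

This is NOT maximum - can be improved to size 5.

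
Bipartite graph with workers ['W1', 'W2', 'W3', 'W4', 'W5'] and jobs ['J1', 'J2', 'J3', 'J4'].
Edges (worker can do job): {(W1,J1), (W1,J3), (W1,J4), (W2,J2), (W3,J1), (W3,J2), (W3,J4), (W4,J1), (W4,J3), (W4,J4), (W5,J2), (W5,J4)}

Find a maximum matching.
Matching: {(W1,J1), (W3,J4), (W4,J3), (W5,J2)}

Maximum matching (size 4):
  W1 → J1
  W3 → J4
  W4 → J3
  W5 → J2

Each worker is assigned to at most one job, and each job to at most one worker.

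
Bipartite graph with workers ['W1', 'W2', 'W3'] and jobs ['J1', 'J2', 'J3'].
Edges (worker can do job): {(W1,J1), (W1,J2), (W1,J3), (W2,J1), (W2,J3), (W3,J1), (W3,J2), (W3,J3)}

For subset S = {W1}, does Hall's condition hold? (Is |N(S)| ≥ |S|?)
Yes: |N(S)| = 3, |S| = 1

Subset S = {W1}
Neighbors N(S) = {J1, J2, J3}

|N(S)| = 3, |S| = 1
Hall's condition: |N(S)| ≥ |S| is satisfied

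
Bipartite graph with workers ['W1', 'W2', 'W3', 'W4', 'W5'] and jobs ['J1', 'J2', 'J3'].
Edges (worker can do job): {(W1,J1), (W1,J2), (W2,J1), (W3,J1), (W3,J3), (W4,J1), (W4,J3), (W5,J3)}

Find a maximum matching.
Matching: {(W1,J2), (W3,J3), (W4,J1)}

Maximum matching (size 3):
  W1 → J2
  W3 → J3
  W4 → J1

Each worker is assigned to at most one job, and each job to at most one worker.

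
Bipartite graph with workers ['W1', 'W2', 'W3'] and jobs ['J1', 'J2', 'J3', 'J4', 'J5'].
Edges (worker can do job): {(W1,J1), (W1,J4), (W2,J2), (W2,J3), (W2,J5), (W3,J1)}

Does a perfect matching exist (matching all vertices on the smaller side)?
Yes, perfect matching exists (size 3)

Perfect matching: {(W1,J4), (W2,J2), (W3,J1)}
All 3 vertices on the smaller side are matched.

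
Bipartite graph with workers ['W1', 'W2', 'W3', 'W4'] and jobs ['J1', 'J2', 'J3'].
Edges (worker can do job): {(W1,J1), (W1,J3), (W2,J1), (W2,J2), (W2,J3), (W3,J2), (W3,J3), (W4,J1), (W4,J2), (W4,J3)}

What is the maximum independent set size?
Maximum independent set = 4

By König's theorem:
- Min vertex cover = Max matching = 3
- Max independent set = Total vertices - Min vertex cover
- Max independent set = 7 - 3 = 4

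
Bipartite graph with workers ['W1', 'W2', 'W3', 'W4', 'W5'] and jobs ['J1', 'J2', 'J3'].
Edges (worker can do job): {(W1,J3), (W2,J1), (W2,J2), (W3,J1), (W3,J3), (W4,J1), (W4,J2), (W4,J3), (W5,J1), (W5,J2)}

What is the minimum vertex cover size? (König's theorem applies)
Minimum vertex cover size = 3

By König's theorem: in bipartite graphs,
min vertex cover = max matching = 3

Maximum matching has size 3, so minimum vertex cover also has size 3.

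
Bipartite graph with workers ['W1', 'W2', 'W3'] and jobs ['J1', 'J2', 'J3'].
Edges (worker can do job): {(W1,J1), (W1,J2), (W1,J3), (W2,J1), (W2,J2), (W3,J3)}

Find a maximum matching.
Matching: {(W1,J1), (W2,J2), (W3,J3)}

Maximum matching (size 3):
  W1 → J1
  W2 → J2
  W3 → J3

Each worker is assigned to at most one job, and each job to at most one worker.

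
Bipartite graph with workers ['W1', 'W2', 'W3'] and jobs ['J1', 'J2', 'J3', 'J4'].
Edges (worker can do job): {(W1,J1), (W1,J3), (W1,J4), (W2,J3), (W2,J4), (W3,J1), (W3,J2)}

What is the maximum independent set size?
Maximum independent set = 4

By König's theorem:
- Min vertex cover = Max matching = 3
- Max independent set = Total vertices - Min vertex cover
- Max independent set = 7 - 3 = 4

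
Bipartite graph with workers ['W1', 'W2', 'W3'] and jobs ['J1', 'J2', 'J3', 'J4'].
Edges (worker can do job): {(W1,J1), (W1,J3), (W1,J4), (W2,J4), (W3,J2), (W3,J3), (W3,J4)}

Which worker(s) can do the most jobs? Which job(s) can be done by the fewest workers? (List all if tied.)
Most versatile: W1, W3 (3 jobs); Least covered: J1, J2 (1 workers)

Worker degrees (jobs they can do): W1:3, W2:1, W3:3
Job degrees (workers who can do it): J1:1, J2:1, J3:2, J4:3

Maximum worker degree is 3, achieved by: W1, W3
Minimum job degree is 1, achieved by: J1, J2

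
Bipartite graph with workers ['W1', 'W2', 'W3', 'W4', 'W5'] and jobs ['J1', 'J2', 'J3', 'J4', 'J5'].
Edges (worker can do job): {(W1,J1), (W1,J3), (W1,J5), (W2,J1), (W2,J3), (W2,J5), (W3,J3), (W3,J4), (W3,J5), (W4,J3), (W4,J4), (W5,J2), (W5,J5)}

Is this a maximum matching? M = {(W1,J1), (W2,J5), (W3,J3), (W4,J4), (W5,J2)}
Yes, size 5 is maximum

Proposed matching has size 5.
Maximum matching size for this graph: 5.

This is a maximum matching.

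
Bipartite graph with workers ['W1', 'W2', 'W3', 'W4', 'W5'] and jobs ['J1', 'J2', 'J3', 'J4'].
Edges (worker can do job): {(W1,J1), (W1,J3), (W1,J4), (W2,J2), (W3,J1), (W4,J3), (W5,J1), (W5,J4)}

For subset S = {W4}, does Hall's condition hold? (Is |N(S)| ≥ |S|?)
Yes: |N(S)| = 1, |S| = 1

Subset S = {W4}
Neighbors N(S) = {J3}

|N(S)| = 1, |S| = 1
Hall's condition: |N(S)| ≥ |S| is satisfied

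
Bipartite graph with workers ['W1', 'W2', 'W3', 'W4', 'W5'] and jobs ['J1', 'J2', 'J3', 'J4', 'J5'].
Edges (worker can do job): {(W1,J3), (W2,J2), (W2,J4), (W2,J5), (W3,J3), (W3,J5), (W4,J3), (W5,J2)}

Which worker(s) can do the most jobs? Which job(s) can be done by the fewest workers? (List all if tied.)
Most versatile: W2 (3 jobs); Least covered: J1 (0 workers)

Worker degrees (jobs they can do): W1:1, W2:3, W3:2, W4:1, W5:1
Job degrees (workers who can do it): J1:0, J2:2, J3:3, J4:1, J5:2

Maximum worker degree is 3, achieved by: W2
Minimum job degree is 0, achieved by: J1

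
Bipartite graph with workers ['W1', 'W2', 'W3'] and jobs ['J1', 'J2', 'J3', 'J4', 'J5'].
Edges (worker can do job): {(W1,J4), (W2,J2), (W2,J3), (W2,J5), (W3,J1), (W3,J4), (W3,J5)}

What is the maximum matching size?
Maximum matching size = 3

Maximum matching: {(W1,J4), (W2,J2), (W3,J5)}
Size: 3

This assigns 3 workers to 3 distinct jobs.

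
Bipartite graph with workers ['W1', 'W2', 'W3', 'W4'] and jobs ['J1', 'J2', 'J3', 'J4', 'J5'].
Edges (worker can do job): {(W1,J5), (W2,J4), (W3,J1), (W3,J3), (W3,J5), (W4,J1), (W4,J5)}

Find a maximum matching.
Matching: {(W1,J5), (W2,J4), (W3,J3), (W4,J1)}

Maximum matching (size 4):
  W1 → J5
  W2 → J4
  W3 → J3
  W4 → J1

Each worker is assigned to at most one job, and each job to at most one worker.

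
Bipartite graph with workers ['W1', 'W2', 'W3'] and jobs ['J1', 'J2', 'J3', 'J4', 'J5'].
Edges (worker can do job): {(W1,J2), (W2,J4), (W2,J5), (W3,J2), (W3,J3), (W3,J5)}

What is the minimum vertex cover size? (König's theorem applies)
Minimum vertex cover size = 3

By König's theorem: in bipartite graphs,
min vertex cover = max matching = 3

Maximum matching has size 3, so minimum vertex cover also has size 3.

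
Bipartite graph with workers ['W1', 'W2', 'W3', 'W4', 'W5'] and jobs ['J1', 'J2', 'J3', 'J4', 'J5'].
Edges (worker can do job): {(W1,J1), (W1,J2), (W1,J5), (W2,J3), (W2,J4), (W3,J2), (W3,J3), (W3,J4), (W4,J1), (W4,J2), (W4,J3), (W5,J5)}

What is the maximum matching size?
Maximum matching size = 5

Maximum matching: {(W1,J2), (W2,J3), (W3,J4), (W4,J1), (W5,J5)}
Size: 5

This assigns 5 workers to 5 distinct jobs.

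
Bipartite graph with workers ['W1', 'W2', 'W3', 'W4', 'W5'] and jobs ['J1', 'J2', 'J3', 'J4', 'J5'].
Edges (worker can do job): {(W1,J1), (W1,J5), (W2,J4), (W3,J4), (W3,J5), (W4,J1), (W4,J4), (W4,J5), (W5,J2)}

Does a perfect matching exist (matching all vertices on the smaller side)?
No, maximum matching has size 4 < 5

Maximum matching has size 4, need 5 for perfect matching.
Unmatched workers: ['W1']
Unmatched jobs: ['J3']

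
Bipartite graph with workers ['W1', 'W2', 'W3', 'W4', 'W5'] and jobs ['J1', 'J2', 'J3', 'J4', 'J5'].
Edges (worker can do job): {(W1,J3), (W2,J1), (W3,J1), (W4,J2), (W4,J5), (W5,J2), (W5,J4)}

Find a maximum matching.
Matching: {(W1,J3), (W3,J1), (W4,J5), (W5,J4)}

Maximum matching (size 4):
  W1 → J3
  W3 → J1
  W4 → J5
  W5 → J4

Each worker is assigned to at most one job, and each job to at most one worker.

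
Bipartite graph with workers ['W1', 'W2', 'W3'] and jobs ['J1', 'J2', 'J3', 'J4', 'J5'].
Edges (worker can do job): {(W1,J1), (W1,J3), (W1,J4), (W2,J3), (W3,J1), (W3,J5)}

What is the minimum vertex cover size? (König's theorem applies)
Minimum vertex cover size = 3

By König's theorem: in bipartite graphs,
min vertex cover = max matching = 3

Maximum matching has size 3, so minimum vertex cover also has size 3.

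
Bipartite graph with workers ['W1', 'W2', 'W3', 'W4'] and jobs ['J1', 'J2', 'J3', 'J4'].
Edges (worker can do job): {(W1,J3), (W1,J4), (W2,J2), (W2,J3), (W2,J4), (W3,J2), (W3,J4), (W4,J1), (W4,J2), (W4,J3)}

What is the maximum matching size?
Maximum matching size = 4

Maximum matching: {(W1,J4), (W2,J3), (W3,J2), (W4,J1)}
Size: 4

This assigns 4 workers to 4 distinct jobs.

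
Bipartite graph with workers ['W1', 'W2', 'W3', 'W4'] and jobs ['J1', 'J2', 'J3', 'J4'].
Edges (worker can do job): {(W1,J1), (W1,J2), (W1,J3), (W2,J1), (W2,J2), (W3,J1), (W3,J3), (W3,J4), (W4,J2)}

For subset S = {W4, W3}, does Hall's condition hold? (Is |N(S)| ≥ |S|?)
Yes: |N(S)| = 4, |S| = 2

Subset S = {W4, W3}
Neighbors N(S) = {J1, J2, J3, J4}

|N(S)| = 4, |S| = 2
Hall's condition: |N(S)| ≥ |S| is satisfied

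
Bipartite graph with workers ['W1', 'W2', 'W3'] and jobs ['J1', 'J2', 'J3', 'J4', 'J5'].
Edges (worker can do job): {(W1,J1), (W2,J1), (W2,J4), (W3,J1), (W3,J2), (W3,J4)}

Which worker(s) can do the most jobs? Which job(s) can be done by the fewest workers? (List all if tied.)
Most versatile: W3 (3 jobs); Least covered: J3, J5 (0 workers)

Worker degrees (jobs they can do): W1:1, W2:2, W3:3
Job degrees (workers who can do it): J1:3, J2:1, J3:0, J4:2, J5:0

Maximum worker degree is 3, achieved by: W3
Minimum job degree is 0, achieved by: J3, J5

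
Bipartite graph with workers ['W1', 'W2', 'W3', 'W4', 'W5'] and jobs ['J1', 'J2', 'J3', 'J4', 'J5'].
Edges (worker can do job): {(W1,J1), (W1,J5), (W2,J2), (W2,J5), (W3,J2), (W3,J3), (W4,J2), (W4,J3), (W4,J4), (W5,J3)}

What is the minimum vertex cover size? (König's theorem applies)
Minimum vertex cover size = 5

By König's theorem: in bipartite graphs,
min vertex cover = max matching = 5

Maximum matching has size 5, so minimum vertex cover also has size 5.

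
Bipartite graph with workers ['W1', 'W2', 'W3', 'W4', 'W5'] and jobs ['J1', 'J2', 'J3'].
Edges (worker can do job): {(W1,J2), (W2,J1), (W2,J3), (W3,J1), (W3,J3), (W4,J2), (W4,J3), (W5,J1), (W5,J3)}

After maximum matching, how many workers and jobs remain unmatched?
Unmatched: 2 workers, 0 jobs

Maximum matching size: 3
Workers: 5 total, 3 matched, 2 unmatched
Jobs: 3 total, 3 matched, 0 unmatched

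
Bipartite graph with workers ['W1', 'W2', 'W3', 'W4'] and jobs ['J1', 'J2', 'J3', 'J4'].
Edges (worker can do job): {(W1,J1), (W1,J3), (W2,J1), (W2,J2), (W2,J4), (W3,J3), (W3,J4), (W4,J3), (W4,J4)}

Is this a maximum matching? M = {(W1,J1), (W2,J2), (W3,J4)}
No, size 3 is not maximum

Proposed matching has size 3.
Maximum matching size for this graph: 4.

This is NOT maximum - can be improved to size 4.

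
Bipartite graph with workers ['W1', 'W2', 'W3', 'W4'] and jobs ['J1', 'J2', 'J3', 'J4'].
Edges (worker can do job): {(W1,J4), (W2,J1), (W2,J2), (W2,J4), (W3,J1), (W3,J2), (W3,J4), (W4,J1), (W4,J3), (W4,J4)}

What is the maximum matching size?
Maximum matching size = 4

Maximum matching: {(W1,J4), (W2,J1), (W3,J2), (W4,J3)}
Size: 4

This assigns 4 workers to 4 distinct jobs.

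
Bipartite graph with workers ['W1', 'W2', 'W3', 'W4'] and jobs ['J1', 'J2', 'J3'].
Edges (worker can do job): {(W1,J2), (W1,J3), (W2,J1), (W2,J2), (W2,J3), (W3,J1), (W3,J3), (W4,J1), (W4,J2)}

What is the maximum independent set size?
Maximum independent set = 4

By König's theorem:
- Min vertex cover = Max matching = 3
- Max independent set = Total vertices - Min vertex cover
- Max independent set = 7 - 3 = 4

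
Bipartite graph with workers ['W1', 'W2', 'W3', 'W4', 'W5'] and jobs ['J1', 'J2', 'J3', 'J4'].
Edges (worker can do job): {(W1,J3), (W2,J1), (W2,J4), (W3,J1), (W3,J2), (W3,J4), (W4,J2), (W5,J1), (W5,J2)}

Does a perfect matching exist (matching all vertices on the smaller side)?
Yes, perfect matching exists (size 4)

Perfect matching: {(W1,J3), (W2,J4), (W3,J1), (W5,J2)}
All 4 vertices on the smaller side are matched.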